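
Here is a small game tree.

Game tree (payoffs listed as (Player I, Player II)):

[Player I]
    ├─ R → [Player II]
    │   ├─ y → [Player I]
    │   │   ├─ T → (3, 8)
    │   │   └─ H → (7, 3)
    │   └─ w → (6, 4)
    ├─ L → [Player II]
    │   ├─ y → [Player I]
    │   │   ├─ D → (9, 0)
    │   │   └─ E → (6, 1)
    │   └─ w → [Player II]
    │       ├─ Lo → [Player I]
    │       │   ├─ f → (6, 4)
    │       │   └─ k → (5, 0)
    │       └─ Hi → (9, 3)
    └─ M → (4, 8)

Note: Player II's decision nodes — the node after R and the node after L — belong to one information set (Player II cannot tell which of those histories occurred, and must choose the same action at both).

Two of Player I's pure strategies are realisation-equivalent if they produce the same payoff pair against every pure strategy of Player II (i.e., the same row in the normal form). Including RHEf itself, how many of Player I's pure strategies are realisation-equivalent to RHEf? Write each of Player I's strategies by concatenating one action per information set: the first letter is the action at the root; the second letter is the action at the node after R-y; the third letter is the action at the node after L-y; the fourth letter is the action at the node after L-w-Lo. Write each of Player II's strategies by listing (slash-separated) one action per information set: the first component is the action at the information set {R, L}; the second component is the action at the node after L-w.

4

Row for RHEf (columns y/Lo, y/Hi, w/Lo, w/Hi): (7,3) (7,3) (6,4) (6,4).
Under RHEf, Player I's choice at the node after L-y and at the node after L-w-Lo can never be reached regardless of what Player II does, so varying those choices leaves every outcome unchanged.
Holding the reachable choices fixed and varying the unreachable ones freely already gives 2 × 2 = 4 equivalent strategies.
No other strategy reproduces this row, so those 4 are the full class: RHDf, RHDk, RHEf, RHEk.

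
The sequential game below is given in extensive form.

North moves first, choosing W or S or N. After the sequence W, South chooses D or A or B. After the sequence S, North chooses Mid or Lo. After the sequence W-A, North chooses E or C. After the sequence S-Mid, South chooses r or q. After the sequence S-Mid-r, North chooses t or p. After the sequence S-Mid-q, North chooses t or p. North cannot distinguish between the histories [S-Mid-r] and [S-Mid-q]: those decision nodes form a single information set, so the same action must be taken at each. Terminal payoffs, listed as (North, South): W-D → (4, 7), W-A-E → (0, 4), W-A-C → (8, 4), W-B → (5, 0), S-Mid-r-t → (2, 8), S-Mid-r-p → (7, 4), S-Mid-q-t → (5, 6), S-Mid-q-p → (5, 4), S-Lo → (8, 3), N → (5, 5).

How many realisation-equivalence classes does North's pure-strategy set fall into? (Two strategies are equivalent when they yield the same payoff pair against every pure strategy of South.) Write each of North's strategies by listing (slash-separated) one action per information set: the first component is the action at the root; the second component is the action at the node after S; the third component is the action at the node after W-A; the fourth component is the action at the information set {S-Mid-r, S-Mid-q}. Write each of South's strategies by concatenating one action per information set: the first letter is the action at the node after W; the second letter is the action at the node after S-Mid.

6

North has 24 pure strategies: W/Mid/E/t, W/Mid/E/p, W/Mid/C/t, W/Mid/C/p, W/Lo/E/t, W/Lo/E/p, W/Lo/C/t, W/Lo/C/p, S/Mid/E/t, S/Mid/E/p, S/Mid/C/t, S/Mid/C/p, S/Lo/E/t, S/Lo/E/p, S/Lo/C/t, S/Lo/C/p, N/Mid/E/t, N/Mid/E/p, N/Mid/C/t, N/Mid/C/p, N/Lo/E/t, N/Lo/E/p, N/Lo/C/t, N/Lo/C/p. Columns: Dr, Dq, Ar, Aq, Br, Bq.
{W/Mid/E/t, W/Mid/E/p, W/Lo/E/t, W/Lo/E/p} → row (4,7) (4,7) (0,4) (0,4) (5,0) (5,0)
{W/Mid/C/t, W/Mid/C/p, W/Lo/C/t, W/Lo/C/p} → row (4,7) (4,7) (8,4) (8,4) (5,0) (5,0)
{S/Mid/E/t, S/Mid/C/t} → row (2,8) (5,6) (2,8) (5,6) (2,8) (5,6)
{S/Mid/E/p, S/Mid/C/p} → row (7,4) (5,4) (7,4) (5,4) (7,4) (5,4)
{S/Lo/E/t, S/Lo/E/p, S/Lo/C/t, S/Lo/C/p} → row (8,3) (8,3) (8,3) (8,3) (8,3) (8,3)
{N/Mid/E/t, N/Mid/E/p, N/Mid/C/t, N/Mid/C/p, N/Lo/E/t, N/Lo/E/p, N/Lo/C/t, N/Lo/C/p} → row (5,5) (5,5) (5,5) (5,5) (5,5) (5,5)
That's 6 distinct rows out of 24 strategies.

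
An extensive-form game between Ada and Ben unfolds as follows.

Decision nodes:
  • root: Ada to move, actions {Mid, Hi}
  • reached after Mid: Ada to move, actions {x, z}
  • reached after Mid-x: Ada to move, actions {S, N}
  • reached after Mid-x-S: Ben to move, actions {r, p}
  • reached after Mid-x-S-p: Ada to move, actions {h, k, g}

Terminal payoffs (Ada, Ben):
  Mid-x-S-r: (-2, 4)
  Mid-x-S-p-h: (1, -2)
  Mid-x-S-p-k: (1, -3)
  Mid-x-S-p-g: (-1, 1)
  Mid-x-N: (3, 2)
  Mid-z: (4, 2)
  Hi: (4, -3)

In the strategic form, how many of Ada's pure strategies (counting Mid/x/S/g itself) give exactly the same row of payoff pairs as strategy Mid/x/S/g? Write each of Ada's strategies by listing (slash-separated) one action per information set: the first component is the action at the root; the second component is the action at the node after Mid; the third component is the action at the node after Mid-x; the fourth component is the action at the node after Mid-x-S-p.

Row for Mid/x/S/g (columns r, p): (-2,4) (-1,1).
Every one of Ada's information sets is on the play path for some reply by Ben when Ada follows Mid/x/S/g.
Changing the action at any of them therefore changes at least one column, so only Mid/x/S/g itself gives this row.

1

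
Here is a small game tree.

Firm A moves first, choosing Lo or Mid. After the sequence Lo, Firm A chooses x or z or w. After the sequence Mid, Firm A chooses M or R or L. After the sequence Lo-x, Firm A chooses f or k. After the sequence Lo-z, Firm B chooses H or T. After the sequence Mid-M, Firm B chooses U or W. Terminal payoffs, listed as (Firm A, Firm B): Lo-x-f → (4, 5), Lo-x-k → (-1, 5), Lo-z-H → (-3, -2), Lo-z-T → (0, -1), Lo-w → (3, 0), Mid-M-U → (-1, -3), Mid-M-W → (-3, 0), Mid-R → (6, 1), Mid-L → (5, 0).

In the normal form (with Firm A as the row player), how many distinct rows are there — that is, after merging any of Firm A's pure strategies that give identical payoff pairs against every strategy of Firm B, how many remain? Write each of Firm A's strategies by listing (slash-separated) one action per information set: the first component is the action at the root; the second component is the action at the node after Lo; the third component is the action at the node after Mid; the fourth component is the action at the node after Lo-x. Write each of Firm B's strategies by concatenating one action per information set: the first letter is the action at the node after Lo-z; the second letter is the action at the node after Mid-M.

7

Firm A has 36 pure strategies: Lo/x/M/f, Lo/x/M/k, Lo/x/R/f, Lo/x/R/k, Lo/x/L/f, Lo/x/L/k, Lo/z/M/f, Lo/z/M/k, Lo/z/R/f, Lo/z/R/k, Lo/z/L/f, Lo/z/L/k, Lo/w/M/f, Lo/w/M/k, Lo/w/R/f, Lo/w/R/k, Lo/w/L/f, Lo/w/L/k, Mid/x/M/f, Mid/x/M/k, Mid/x/R/f, Mid/x/R/k, Mid/x/L/f, Mid/x/L/k, Mid/z/M/f, Mid/z/M/k, Mid/z/R/f, Mid/z/R/k, Mid/z/L/f, Mid/z/L/k, Mid/w/M/f, Mid/w/M/k, Mid/w/R/f, Mid/w/R/k, Mid/w/L/f, Mid/w/L/k. Columns: HU, HW, TU, TW.
{Lo/x/M/f, Lo/x/R/f, Lo/x/L/f} → row (4,5) (4,5) (4,5) (4,5)
{Lo/x/M/k, Lo/x/R/k, Lo/x/L/k} → row (-1,5) (-1,5) (-1,5) (-1,5)
{Lo/z/M/f, Lo/z/M/k, Lo/z/R/f, Lo/z/R/k, Lo/z/L/f, Lo/z/L/k} → row (-3,-2) (-3,-2) (0,-1) (0,-1)
{Lo/w/M/f, Lo/w/M/k, Lo/w/R/f, Lo/w/R/k, Lo/w/L/f, Lo/w/L/k} → row (3,0) (3,0) (3,0) (3,0)
{Mid/x/M/f, Mid/x/M/k, Mid/z/M/f, Mid/z/M/k, Mid/w/M/f, Mid/w/M/k} → row (-1,-3) (-3,0) (-1,-3) (-3,0)
{Mid/x/R/f, Mid/x/R/k, Mid/z/R/f, Mid/z/R/k, Mid/w/R/f, Mid/w/R/k} → row (6,1) (6,1) (6,1) (6,1)
{Mid/x/L/f, Mid/x/L/k, Mid/z/L/f, Mid/z/L/k, Mid/w/L/f, Mid/w/L/k} → row (5,0) (5,0) (5,0) (5,0)
That's 7 distinct rows out of 36 strategies.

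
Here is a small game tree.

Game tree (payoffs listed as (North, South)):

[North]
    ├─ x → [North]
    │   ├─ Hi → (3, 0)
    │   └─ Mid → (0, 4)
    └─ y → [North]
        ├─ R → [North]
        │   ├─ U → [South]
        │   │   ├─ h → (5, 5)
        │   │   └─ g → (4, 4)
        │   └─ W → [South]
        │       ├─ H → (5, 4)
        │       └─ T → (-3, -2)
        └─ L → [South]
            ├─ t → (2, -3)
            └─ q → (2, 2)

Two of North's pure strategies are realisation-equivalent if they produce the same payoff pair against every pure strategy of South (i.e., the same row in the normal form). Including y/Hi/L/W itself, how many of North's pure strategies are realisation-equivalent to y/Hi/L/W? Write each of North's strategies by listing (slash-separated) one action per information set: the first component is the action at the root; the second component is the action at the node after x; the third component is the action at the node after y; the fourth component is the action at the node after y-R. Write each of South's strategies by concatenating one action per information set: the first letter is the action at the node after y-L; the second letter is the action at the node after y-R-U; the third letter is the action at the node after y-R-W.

4

Row for y/Hi/L/W (columns thH, thT, tgH, tgT, qhH, qhT, qgH, qgT): (2,-3) (2,-3) (2,-3) (2,-3) (2,2) (2,2) (2,2) (2,2).
Under y/Hi/L/W, North's choice at the node after x and at the node after y-R can never be reached regardless of what South does, so varying those choices leaves every outcome unchanged.
Holding the reachable choices fixed and varying the unreachable ones freely already gives 2 × 2 = 4 equivalent strategies.
No other strategy reproduces this row, so those 4 are the full class: y/Hi/L/U, y/Hi/L/W, y/Mid/L/U, y/Mid/L/W.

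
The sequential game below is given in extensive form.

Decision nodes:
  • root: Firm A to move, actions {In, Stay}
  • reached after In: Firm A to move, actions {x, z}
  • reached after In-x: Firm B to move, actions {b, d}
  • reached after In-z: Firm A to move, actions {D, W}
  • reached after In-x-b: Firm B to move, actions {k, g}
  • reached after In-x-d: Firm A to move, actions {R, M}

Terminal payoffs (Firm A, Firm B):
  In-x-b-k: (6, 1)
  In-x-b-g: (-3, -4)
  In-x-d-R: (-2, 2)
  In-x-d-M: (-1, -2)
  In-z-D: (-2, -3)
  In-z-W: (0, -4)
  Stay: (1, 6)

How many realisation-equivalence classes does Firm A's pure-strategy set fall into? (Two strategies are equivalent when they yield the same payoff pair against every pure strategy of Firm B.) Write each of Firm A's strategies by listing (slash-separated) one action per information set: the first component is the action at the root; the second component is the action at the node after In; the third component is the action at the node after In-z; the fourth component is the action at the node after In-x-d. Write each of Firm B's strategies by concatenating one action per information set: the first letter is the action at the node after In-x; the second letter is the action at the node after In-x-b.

5

Firm A has 16 pure strategies: In/x/D/R, In/x/D/M, In/x/W/R, In/x/W/M, In/z/D/R, In/z/D/M, In/z/W/R, In/z/W/M, Stay/x/D/R, Stay/x/D/M, Stay/x/W/R, Stay/x/W/M, Stay/z/D/R, Stay/z/D/M, Stay/z/W/R, Stay/z/W/M. Columns: bk, bg, dk, dg.
{In/x/D/R, In/x/W/R} → row (6,1) (-3,-4) (-2,2) (-2,2)
{In/x/D/M, In/x/W/M} → row (6,1) (-3,-4) (-1,-2) (-1,-2)
{In/z/D/R, In/z/D/M} → row (-2,-3) (-2,-3) (-2,-3) (-2,-3)
{In/z/W/R, In/z/W/M} → row (0,-4) (0,-4) (0,-4) (0,-4)
{Stay/x/D/R, Stay/x/D/M, Stay/x/W/R, Stay/x/W/M, Stay/z/D/R, Stay/z/D/M, Stay/z/W/R, Stay/z/W/M} → row (1,6) (1,6) (1,6) (1,6)
That's 5 distinct rows out of 16 strategies.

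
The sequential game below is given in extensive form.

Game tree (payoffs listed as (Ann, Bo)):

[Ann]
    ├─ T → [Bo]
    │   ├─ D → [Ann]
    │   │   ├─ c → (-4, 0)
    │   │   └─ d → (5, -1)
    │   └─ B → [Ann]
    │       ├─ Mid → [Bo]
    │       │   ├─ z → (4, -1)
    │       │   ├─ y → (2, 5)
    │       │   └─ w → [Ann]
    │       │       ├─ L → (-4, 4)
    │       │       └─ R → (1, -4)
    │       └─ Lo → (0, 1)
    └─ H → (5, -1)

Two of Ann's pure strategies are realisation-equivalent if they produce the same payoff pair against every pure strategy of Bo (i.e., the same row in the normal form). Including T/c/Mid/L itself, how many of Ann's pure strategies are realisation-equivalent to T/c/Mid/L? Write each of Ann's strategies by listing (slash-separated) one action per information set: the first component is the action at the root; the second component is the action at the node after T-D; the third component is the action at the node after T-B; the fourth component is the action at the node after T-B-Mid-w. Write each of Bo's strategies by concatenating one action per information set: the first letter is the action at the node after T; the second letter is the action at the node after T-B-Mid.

Row for T/c/Mid/L (columns Dz, Dy, Dw, Bz, By, Bw): (-4,0) (-4,0) (-4,0) (4,-1) (2,5) (-4,4).
Every one of Ann's information sets is on the play path for some reply by Bo when Ann follows T/c/Mid/L.
Changing the action at any of them therefore changes at least one column, so only T/c/Mid/L itself gives this row.

1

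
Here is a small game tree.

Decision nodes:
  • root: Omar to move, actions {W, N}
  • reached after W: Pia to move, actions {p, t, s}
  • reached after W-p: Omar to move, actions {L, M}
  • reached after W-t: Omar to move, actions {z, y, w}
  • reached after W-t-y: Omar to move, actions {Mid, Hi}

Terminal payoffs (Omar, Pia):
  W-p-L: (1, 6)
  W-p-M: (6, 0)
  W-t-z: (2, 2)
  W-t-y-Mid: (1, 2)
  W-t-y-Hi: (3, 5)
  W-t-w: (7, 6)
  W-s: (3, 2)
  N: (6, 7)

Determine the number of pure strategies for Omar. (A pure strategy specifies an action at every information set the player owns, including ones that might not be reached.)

24

Omar owns the root with actions {W, N} — two choices.
Omar owns the node after W-p with actions {L, M} — two choices.
Omar owns the node after W-t with actions {z, y, w} — three choices.
Omar owns the node after W-t-y with actions {Mid, Hi} — two choices.
A pure strategy fixes one action at each information set independently, so the count is the product 2 × 2 × 3 × 2 = 24.
(For reference, Pia has 3 pure strategies, giving a 24×3 normal-form matrix.)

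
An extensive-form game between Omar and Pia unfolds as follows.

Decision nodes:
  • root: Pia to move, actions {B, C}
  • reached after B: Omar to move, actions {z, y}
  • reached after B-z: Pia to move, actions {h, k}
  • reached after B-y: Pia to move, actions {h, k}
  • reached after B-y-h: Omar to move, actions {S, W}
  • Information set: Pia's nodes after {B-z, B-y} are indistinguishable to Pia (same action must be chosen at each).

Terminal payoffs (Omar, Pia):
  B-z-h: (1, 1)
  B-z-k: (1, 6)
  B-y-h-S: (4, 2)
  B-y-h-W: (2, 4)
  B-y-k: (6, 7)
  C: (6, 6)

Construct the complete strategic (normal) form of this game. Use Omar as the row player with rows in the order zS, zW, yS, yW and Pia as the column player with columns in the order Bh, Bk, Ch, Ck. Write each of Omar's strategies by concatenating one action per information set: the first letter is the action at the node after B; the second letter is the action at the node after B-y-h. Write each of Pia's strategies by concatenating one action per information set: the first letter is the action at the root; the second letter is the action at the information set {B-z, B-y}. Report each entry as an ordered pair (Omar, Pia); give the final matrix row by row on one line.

Row zS: Bh→(1,1), Bk→(1,6), Ch→(6,6), Ck→(6,6)
Row zW: Bh→(1,1), Bk→(1,6), Ch→(6,6), Ck→(6,6)
Row yS: Bh→(4,2), Bk→(6,7), Ch→(6,6), Ck→(6,6)
Row yW: Bh→(2,4), Bk→(6,7), Ch→(6,6), Ck→(6,6)

zS: (1,1) (1,6) (6,6) (6,6) | zW: (1,1) (1,6) (6,6) (6,6) | yS: (4,2) (6,7) (6,6) (6,6) | yW: (2,4) (6,7) (6,6) (6,6)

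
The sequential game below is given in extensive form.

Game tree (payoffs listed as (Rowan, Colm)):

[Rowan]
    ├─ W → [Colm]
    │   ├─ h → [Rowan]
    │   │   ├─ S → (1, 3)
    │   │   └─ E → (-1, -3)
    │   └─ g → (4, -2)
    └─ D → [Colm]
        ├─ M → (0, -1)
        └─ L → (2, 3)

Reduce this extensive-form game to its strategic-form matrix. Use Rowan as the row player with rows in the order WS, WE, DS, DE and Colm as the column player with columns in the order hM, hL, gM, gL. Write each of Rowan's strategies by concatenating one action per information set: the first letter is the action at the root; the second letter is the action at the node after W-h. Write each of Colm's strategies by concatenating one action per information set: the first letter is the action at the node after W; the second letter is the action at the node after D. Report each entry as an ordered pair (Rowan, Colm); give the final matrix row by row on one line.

WS: (1,3) (1,3) (4,-2) (4,-2) | WE: (-1,-3) (-1,-3) (4,-2) (4,-2) | DS: (0,-1) (2,3) (0,-1) (2,3) | DE: (0,-1) (2,3) (0,-1) (2,3)

           hM       hL       gM       gL
  WS    (1,3)    (1,3)   (4,-2)   (4,-2)
  WE  (-1,-3)  (-1,-3)   (4,-2)   (4,-2)
  DS   (0,-1)    (2,3)   (0,-1)    (2,3)
  DE   (0,-1)    (2,3)   (0,-1)    (2,3)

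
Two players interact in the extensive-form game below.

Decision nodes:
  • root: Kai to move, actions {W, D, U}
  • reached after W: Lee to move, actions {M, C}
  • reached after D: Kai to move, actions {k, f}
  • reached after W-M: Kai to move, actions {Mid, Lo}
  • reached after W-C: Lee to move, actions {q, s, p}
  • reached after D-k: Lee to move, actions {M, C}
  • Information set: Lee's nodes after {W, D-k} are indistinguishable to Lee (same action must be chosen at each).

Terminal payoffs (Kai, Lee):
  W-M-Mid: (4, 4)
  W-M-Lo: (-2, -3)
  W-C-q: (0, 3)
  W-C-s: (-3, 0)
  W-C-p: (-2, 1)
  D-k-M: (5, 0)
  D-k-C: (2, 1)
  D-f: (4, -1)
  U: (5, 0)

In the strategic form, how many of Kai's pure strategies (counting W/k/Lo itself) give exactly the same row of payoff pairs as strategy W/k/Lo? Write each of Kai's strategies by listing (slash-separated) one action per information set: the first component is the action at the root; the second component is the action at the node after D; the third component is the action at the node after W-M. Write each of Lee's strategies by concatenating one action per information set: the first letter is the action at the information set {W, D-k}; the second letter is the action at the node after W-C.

Row for W/k/Lo (columns Mq, Ms, Mp, Cq, Cs, Cp): (-2,-3) (-2,-3) (-2,-3) (0,3) (-3,0) (-2,1).
Under W/k/Lo, Kai's choice at the node after D can never be reached regardless of what Lee does, so varying those choices leaves every outcome unchanged.
Holding the reachable choices fixed and varying the unreachable one freely already gives 2 equivalent strategies.
No other strategy reproduces this row, so those 2 are the full class: W/k/Lo, W/f/Lo.

2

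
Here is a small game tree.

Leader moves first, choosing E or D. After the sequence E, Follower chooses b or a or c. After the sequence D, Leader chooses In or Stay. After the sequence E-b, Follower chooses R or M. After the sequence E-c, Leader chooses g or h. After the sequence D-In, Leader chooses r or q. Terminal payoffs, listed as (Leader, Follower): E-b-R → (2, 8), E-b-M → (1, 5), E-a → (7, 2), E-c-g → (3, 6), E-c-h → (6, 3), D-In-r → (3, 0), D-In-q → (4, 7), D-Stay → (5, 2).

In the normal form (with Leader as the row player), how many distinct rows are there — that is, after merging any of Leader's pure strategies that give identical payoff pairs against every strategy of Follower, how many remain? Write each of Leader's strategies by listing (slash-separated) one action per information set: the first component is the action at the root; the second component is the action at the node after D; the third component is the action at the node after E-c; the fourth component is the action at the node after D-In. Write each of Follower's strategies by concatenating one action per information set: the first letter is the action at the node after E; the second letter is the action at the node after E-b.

Leader has 16 pure strategies: E/In/g/r, E/In/g/q, E/In/h/r, E/In/h/q, E/Stay/g/r, E/Stay/g/q, E/Stay/h/r, E/Stay/h/q, D/In/g/r, D/In/g/q, D/In/h/r, D/In/h/q, D/Stay/g/r, D/Stay/g/q, D/Stay/h/r, D/Stay/h/q. Columns: bR, bM, aR, aM, cR, cM.
{E/In/g/r, E/In/g/q, E/Stay/g/r, E/Stay/g/q} → row (2,8) (1,5) (7,2) (7,2) (3,6) (3,6)
{E/In/h/r, E/In/h/q, E/Stay/h/r, E/Stay/h/q} → row (2,8) (1,5) (7,2) (7,2) (6,3) (6,3)
{D/In/g/r, D/In/h/r} → row (3,0) (3,0) (3,0) (3,0) (3,0) (3,0)
{D/In/g/q, D/In/h/q} → row (4,7) (4,7) (4,7) (4,7) (4,7) (4,7)
{D/Stay/g/r, D/Stay/g/q, D/Stay/h/r, D/Stay/h/q} → row (5,2) (5,2) (5,2) (5,2) (5,2) (5,2)
That's 5 distinct rows out of 16 strategies.

5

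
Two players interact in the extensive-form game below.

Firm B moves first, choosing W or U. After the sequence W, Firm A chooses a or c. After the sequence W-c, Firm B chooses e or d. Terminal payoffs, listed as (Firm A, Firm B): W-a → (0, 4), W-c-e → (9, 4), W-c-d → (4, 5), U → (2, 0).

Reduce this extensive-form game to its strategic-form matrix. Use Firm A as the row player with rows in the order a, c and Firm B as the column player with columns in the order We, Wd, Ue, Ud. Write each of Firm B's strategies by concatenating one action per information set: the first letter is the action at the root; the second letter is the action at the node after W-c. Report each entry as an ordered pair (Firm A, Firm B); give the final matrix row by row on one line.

Row a: We→(0,4), Wd→(0,4), Ue→(2,0), Ud→(2,0)
Row c: We→(9,4), Wd→(4,5), Ue→(2,0), Ud→(2,0)

a: (0,4) (0,4) (2,0) (2,0) | c: (9,4) (4,5) (2,0) (2,0)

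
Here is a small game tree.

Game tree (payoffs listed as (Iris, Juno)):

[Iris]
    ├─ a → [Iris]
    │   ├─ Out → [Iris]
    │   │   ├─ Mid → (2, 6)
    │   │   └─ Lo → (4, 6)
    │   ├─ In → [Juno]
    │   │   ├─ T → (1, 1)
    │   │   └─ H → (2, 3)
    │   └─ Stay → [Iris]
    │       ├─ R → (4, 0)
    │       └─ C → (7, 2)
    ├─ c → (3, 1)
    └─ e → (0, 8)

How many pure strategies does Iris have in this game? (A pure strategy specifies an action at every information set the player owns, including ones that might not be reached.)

36

Iris owns the root with actions {a, c, e} — three choices.
Iris owns the node after a with actions {Out, In, Stay} — three choices.
Iris owns the node after a-Out with actions {Mid, Lo} — two choices.
Iris owns the node after a-Stay with actions {R, C} — two choices.
A pure strategy fixes one action at each information set independently, so the count is the product 3 × 3 × 2 × 2 = 36.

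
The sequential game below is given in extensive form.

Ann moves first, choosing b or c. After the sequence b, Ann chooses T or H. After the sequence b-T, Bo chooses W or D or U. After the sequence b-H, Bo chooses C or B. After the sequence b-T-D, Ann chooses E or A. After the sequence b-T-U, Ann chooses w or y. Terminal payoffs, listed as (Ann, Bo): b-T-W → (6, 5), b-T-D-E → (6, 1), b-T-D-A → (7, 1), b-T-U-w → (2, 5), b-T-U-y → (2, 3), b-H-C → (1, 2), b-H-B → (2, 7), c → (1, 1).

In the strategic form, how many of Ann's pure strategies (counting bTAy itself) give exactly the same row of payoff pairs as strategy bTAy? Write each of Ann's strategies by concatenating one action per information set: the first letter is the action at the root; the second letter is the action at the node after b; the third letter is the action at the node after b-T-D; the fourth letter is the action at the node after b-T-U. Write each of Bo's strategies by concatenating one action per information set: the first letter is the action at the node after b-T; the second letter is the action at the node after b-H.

1

Row for bTAy (columns WC, WB, DC, DB, UC, UB): (6,5) (6,5) (7,1) (7,1) (2,3) (2,3).
Every one of Ann's information sets is on the play path for some reply by Bo when Ann follows bTAy.
Changing the action at any of them therefore changes at least one column, so only bTAy itself gives this row.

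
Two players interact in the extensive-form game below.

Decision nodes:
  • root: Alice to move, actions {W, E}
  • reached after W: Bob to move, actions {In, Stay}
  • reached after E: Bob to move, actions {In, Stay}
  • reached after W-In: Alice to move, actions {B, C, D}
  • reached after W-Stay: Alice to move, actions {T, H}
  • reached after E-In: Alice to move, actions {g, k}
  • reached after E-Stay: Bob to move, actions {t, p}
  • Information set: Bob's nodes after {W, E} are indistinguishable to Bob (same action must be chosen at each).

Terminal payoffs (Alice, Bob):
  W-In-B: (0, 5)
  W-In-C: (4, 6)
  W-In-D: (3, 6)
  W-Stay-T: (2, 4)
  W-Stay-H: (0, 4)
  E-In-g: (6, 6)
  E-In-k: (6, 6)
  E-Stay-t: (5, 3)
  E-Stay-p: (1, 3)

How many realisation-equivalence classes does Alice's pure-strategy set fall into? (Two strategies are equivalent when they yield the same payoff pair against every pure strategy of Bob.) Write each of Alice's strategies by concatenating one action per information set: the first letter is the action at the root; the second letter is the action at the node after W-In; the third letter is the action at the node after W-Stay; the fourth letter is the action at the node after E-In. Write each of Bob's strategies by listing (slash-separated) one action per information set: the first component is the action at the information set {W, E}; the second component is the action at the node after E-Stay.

Alice has 24 pure strategies: WBTg, WBTk, WBHg, WBHk, WCTg, WCTk, WCHg, WCHk, WDTg, WDTk, WDHg, WDHk, EBTg, EBTk, EBHg, EBHk, ECTg, ECTk, ECHg, ECHk, EDTg, EDTk, EDHg, EDHk. Columns: In/t, In/p, Stay/t, Stay/p.
{WBTg, WBTk} → row (0,5) (0,5) (2,4) (2,4)
{WBHg, WBHk} → row (0,5) (0,5) (0,4) (0,4)
{WCTg, WCTk} → row (4,6) (4,6) (2,4) (2,4)
{WCHg, WCHk} → row (4,6) (4,6) (0,4) (0,4)
{WDTg, WDTk} → row (3,6) (3,6) (2,4) (2,4)
{WDHg, WDHk} → row (3,6) (3,6) (0,4) (0,4)
{EBTg, EBTk, EBHg, EBHk, ECTg, ECTk, ECHg, ECHk, EDTg, EDTk, EDHg, EDHk} → row (6,6) (6,6) (5,3) (1,3)
That's 7 distinct rows out of 24 strategies.

7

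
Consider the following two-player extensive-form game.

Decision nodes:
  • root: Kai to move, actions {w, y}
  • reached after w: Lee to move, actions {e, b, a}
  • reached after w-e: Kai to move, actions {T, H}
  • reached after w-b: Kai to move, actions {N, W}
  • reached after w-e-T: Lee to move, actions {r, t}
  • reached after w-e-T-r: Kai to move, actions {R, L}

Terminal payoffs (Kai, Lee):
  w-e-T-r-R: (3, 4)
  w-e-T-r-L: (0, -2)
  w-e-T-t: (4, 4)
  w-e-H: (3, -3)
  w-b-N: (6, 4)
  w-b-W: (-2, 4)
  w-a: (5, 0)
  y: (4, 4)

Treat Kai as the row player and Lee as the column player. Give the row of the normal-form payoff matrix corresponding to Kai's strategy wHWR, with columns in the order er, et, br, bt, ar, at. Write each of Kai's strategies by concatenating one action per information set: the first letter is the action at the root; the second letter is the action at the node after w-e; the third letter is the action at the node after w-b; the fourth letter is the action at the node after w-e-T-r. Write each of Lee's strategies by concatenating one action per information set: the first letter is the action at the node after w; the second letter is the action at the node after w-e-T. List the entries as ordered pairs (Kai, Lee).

(3,-3) (3,-3) (-2,4) (-2,4) (5,0) (5,0)

vs er: Kai plays w → Lee plays e at [w] → Kai plays H at [w-e] → (3, -3)
vs et: Kai plays w → Lee plays e at [w] → Kai plays H at [w-e] → (3, -3)
vs br: Kai plays w → Lee plays b at [w] → Kai plays W at [w-b] → (-2, 4)
vs bt: Kai plays w → Lee plays b at [w] → Kai plays W at [w-b] → (-2, 4)
vs ar: Kai plays w → Lee plays a at [w] → (5, 0)
vs at: Kai plays w → Lee plays a at [w] → (5, 0)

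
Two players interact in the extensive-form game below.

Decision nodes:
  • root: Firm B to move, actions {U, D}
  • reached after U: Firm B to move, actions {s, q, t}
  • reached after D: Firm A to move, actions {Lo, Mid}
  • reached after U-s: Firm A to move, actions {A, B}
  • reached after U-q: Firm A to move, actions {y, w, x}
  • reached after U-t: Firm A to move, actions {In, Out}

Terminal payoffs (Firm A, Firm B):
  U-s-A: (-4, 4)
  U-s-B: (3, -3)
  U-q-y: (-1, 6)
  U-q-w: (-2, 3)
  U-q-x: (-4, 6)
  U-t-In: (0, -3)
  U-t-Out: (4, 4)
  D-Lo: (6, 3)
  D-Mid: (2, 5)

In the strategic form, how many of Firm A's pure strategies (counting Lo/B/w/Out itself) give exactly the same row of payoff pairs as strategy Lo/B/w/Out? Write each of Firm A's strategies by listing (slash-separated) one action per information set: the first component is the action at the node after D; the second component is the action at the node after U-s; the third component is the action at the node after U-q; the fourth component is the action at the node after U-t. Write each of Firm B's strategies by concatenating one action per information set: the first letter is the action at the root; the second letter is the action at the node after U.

1

Row for Lo/B/w/Out (columns Us, Uq, Ut, Ds, Dq, Dt): (3,-3) (-2,3) (4,4) (6,3) (6,3) (6,3).
Every one of Firm A's information sets is on the play path for some reply by Firm B when Firm A follows Lo/B/w/Out.
Changing the action at any of them therefore changes at least one column, so only Lo/B/w/Out itself gives this row.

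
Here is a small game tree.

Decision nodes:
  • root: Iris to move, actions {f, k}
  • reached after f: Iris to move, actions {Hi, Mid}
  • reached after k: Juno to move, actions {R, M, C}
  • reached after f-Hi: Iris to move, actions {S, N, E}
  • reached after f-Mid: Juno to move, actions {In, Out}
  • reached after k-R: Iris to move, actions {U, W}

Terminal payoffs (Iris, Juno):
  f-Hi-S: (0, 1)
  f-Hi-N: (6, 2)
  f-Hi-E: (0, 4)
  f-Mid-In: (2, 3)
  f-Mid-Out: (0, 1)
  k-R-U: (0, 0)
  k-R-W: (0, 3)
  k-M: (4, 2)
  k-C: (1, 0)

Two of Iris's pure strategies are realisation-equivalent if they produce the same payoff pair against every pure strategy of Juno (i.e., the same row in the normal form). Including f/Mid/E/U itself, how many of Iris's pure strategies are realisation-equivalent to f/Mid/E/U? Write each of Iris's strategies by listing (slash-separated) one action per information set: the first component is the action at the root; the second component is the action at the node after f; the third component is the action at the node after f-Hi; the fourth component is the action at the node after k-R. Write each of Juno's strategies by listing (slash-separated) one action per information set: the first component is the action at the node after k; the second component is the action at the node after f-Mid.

6

Row for f/Mid/E/U (columns R/In, R/Out, M/In, M/Out, C/In, C/Out): (2,3) (0,1) (2,3) (0,1) (2,3) (0,1).
Under f/Mid/E/U, Iris's choice at the node after f-Hi and at the node after k-R can never be reached regardless of what Juno does, so varying those choices leaves every outcome unchanged.
Holding the reachable choices fixed and varying the unreachable ones freely already gives 3 × 2 = 6 equivalent strategies.
No other strategy reproduces this row, so those 6 are the full class: f/Mid/S/U, f/Mid/S/W, f/Mid/N/U, f/Mid/N/W, f/Mid/E/U, f/Mid/E/W.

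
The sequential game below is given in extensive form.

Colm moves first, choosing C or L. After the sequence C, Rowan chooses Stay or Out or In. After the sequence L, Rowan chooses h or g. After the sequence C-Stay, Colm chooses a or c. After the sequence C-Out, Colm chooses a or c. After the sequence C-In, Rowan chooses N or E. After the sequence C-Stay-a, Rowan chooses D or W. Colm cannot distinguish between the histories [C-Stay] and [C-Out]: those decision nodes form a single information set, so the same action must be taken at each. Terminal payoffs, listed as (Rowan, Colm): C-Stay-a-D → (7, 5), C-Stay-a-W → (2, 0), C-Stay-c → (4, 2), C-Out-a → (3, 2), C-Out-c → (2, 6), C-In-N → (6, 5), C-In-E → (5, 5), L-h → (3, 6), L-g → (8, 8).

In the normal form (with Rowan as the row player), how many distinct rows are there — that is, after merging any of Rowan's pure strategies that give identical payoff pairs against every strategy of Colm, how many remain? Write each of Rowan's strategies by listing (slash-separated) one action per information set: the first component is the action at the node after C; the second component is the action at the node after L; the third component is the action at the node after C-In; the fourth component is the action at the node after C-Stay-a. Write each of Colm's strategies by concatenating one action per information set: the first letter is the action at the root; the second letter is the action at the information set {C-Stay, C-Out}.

Rowan has 24 pure strategies: Stay/h/N/D, Stay/h/N/W, Stay/h/E/D, Stay/h/E/W, Stay/g/N/D, Stay/g/N/W, Stay/g/E/D, Stay/g/E/W, Out/h/N/D, Out/h/N/W, Out/h/E/D, Out/h/E/W, Out/g/N/D, Out/g/N/W, Out/g/E/D, Out/g/E/W, In/h/N/D, In/h/N/W, In/h/E/D, In/h/E/W, In/g/N/D, In/g/N/W, In/g/E/D, In/g/E/W. Columns: Ca, Cc, La, Lc.
{Stay/h/N/D, Stay/h/E/D} → row (7,5) (4,2) (3,6) (3,6)
{Stay/h/N/W, Stay/h/E/W} → row (2,0) (4,2) (3,6) (3,6)
{Stay/g/N/D, Stay/g/E/D} → row (7,5) (4,2) (8,8) (8,8)
{Stay/g/N/W, Stay/g/E/W} → row (2,0) (4,2) (8,8) (8,8)
{Out/h/N/D, Out/h/N/W, Out/h/E/D, Out/h/E/W} → row (3,2) (2,6) (3,6) (3,6)
{Out/g/N/D, Out/g/N/W, Out/g/E/D, Out/g/E/W} → row (3,2) (2,6) (8,8) (8,8)
{In/h/N/D, In/h/N/W} → row (6,5) (6,5) (3,6) (3,6)
{In/h/E/D, In/h/E/W} → row (5,5) (5,5) (3,6) (3,6)
{In/g/N/D, In/g/N/W} → row (6,5) (6,5) (8,8) (8,8)
{In/g/E/D, In/g/E/W} → row (5,5) (5,5) (8,8) (8,8)
That's 10 distinct rows out of 24 strategies.

10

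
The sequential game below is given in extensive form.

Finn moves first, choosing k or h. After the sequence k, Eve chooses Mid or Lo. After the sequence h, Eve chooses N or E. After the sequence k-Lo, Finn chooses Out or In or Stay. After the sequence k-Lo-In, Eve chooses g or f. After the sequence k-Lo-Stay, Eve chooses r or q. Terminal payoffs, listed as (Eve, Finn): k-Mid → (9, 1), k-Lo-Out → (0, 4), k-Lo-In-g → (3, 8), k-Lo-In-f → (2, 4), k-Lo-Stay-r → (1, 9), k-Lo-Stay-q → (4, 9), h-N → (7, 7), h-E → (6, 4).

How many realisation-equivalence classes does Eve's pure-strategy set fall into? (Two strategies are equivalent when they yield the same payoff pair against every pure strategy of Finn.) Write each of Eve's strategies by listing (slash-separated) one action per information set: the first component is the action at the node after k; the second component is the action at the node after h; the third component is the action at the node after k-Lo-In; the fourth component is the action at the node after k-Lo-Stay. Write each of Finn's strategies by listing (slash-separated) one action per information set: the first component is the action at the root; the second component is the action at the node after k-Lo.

Eve has 16 pure strategies: Mid/N/g/r, Mid/N/g/q, Mid/N/f/r, Mid/N/f/q, Mid/E/g/r, Mid/E/g/q, Mid/E/f/r, Mid/E/f/q, Lo/N/g/r, Lo/N/g/q, Lo/N/f/r, Lo/N/f/q, Lo/E/g/r, Lo/E/g/q, Lo/E/f/r, Lo/E/f/q. Columns: k/Out, k/In, k/Stay, h/Out, h/In, h/Stay.
{Mid/N/g/r, Mid/N/g/q, Mid/N/f/r, Mid/N/f/q} → row (9,1) (9,1) (9,1) (7,7) (7,7) (7,7)
{Mid/E/g/r, Mid/E/g/q, Mid/E/f/r, Mid/E/f/q} → row (9,1) (9,1) (9,1) (6,4) (6,4) (6,4)
{Lo/N/g/r} → row (0,4) (3,8) (1,9) (7,7) (7,7) (7,7)
{Lo/N/g/q} → row (0,4) (3,8) (4,9) (7,7) (7,7) (7,7)
{Lo/N/f/r} → row (0,4) (2,4) (1,9) (7,7) (7,7) (7,7)
{Lo/N/f/q} → row (0,4) (2,4) (4,9) (7,7) (7,7) (7,7)
{Lo/E/g/r} → row (0,4) (3,8) (1,9) (6,4) (6,4) (6,4)
{Lo/E/g/q} → row (0,4) (3,8) (4,9) (6,4) (6,4) (6,4)
{Lo/E/f/r} → row (0,4) (2,4) (1,9) (6,4) (6,4) (6,4)
{Lo/E/f/q} → row (0,4) (2,4) (4,9) (6,4) (6,4) (6,4)
That's 10 distinct rows out of 16 strategies.

10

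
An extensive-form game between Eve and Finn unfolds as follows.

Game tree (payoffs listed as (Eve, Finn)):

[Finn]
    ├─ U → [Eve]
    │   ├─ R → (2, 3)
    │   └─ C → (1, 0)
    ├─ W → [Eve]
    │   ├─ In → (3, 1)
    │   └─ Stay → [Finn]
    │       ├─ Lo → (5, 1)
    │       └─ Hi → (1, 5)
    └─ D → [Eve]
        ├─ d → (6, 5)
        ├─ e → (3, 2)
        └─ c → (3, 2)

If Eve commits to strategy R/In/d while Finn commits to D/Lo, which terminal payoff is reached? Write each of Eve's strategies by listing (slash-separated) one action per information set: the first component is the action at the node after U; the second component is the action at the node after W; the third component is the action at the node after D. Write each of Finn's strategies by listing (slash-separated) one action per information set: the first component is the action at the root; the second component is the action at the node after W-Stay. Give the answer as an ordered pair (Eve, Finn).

(6, 5)

Trace the play path from the root:
  Finn plays D
  Eve plays d at [D]
→ terminal payoff (6, 5).
(Eve's choice at the node after U is never reached on this path, so it doesn't affect the outcome.)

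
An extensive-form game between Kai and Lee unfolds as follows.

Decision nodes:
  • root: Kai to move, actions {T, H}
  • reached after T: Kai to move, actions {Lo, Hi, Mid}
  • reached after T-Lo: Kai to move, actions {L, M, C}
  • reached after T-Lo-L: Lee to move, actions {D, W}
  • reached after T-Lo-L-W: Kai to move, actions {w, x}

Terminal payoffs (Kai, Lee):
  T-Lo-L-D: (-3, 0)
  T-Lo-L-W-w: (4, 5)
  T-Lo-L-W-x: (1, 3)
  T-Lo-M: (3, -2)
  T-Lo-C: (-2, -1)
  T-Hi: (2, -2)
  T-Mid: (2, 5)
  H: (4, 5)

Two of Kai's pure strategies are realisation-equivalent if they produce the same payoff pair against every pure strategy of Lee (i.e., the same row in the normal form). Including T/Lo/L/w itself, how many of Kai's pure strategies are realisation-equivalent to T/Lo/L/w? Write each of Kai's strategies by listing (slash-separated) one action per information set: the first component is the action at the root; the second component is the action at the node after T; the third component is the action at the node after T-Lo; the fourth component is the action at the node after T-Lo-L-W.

1

Row for T/Lo/L/w (columns D, W): (-3,0) (4,5).
Every one of Kai's information sets is on the play path for some reply by Lee when Kai follows T/Lo/L/w.
Changing the action at any of them therefore changes at least one column, so only T/Lo/L/w itself gives this row.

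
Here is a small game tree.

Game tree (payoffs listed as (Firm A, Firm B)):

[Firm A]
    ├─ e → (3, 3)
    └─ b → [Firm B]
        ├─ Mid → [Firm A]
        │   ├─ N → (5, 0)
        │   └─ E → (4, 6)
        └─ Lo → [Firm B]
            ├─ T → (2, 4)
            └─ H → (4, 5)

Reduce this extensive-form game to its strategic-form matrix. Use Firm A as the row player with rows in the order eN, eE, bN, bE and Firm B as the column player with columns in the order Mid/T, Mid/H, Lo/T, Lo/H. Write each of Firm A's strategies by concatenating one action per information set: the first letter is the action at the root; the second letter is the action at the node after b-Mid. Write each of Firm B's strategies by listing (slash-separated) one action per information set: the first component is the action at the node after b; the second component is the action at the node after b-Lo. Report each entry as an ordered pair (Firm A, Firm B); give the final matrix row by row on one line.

Row eN: Mid/T→(3,3), Mid/H→(3,3), Lo/T→(3,3), Lo/H→(3,3)
Row eE: Mid/T→(3,3), Mid/H→(3,3), Lo/T→(3,3), Lo/H→(3,3)
Row bN: Mid/T→(5,0), Mid/H→(5,0), Lo/T→(2,4), Lo/H→(4,5)
Row bE: Mid/T→(4,6), Mid/H→(4,6), Lo/T→(2,4), Lo/H→(4,5)

eN: (3,3) (3,3) (3,3) (3,3) | eE: (3,3) (3,3) (3,3) (3,3) | bN: (5,0) (5,0) (2,4) (4,5) | bE: (4,6) (4,6) (2,4) (4,5)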